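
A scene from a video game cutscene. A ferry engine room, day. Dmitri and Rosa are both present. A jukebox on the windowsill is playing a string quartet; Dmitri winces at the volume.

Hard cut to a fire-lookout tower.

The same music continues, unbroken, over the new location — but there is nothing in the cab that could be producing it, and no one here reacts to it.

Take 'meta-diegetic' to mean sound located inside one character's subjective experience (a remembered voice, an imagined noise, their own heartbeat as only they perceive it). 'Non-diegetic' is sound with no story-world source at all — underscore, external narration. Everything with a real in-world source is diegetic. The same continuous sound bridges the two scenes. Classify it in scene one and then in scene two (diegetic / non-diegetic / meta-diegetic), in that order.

Scene one: a jukebox is an on-screen source and Dmitri reacts to it → diegetic.
Scene two: there is no source in the cab and no one hears it — it's now underscore → non-diegetic.

diegetic, non-diegetic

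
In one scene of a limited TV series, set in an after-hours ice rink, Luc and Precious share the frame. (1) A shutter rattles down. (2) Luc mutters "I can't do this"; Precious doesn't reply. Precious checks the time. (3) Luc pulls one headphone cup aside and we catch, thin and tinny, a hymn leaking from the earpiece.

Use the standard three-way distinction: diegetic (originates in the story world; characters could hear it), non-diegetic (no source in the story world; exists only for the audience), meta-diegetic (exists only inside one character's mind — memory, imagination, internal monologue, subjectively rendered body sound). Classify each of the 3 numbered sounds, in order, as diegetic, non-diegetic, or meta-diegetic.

diegetic, diegetic, diegetic

Sound (1): the sound comes from a shutter physically present in the location, so diegetic.
(2) on-screen dialogue — Luc speaks and Precious is there to hear → diegetic.
(3) the headphones are an on-screen source → diegetic.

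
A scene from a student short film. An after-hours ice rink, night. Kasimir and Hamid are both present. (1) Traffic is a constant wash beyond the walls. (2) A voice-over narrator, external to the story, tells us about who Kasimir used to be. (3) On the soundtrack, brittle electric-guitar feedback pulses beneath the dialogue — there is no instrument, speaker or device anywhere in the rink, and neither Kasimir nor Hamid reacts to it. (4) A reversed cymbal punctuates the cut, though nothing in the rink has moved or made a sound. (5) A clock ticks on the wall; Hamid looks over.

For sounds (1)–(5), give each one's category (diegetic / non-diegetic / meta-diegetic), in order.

diegetic, non-diegetic, non-diegetic, non-diegetic, diegetic

(1) it's the actual ambient sound of the location → diegetic.
Sound (2): external voice-over — not a character, not heard by anyone in the scene, so non-diegetic.
Sound (3): it has no source in the story world and no character can hear it — it's underscore, so non-diegetic.
(4) nothing in the scene produces it; it's an accent added for the audience → non-diegetic.
(5) is diegetic: an in-world source (a clock); characters could hear it.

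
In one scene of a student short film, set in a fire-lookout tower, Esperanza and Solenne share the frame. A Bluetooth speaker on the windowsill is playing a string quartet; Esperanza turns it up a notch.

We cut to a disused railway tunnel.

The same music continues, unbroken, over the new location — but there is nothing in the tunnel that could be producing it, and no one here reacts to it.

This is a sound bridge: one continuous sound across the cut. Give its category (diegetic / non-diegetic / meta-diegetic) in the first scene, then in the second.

diegetic, non-diegetic

Scene one: a Bluetooth speaker is an on-screen source and Esperanza reacts to it → diegetic.
Scene two: there is no source in the tunnel and no one hears it — it's now underscore → non-diegetic.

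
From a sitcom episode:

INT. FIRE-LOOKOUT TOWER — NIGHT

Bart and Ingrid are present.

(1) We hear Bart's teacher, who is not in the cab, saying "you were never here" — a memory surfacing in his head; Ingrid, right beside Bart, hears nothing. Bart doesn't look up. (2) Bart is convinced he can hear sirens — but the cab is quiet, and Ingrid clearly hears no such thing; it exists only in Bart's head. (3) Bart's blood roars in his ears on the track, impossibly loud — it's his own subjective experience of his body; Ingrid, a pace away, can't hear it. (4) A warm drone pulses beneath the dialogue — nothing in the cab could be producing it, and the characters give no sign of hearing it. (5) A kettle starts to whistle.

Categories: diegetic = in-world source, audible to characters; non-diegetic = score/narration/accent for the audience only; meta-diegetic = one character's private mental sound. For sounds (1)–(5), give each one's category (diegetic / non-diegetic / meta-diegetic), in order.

(1) a remembered line, private to Bart — not present in the room, not audible to Ingrid → meta-diegetic.
(2) is meta-diegetic: subjective to Bart: the cab is silent and Ingrid hears nothing.
(3) is meta-diegetic: point-of-audition from inside Bart's body; not a sound in the room.
(4) is non-diegetic: score with no on-screen or off-screen source; it exists for the audience alone.
(5) is diegetic: a kettle is a real object/event in the scene's world.

meta-diegetic, meta-diegetic, meta-diegetic, non-diegetic, diegetic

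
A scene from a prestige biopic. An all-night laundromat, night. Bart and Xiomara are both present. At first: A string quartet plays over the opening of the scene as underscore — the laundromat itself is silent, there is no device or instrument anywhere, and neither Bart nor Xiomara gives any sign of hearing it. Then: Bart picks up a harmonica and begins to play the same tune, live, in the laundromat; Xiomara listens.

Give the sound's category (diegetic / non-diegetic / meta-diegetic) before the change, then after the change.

non-diegetic, diegetic

Before the change: no in-world source exists and no character can hear it — underscore → non-diegetic.
After the change: a harmonica is now a real source in the story world and the characters hear it → diegetic.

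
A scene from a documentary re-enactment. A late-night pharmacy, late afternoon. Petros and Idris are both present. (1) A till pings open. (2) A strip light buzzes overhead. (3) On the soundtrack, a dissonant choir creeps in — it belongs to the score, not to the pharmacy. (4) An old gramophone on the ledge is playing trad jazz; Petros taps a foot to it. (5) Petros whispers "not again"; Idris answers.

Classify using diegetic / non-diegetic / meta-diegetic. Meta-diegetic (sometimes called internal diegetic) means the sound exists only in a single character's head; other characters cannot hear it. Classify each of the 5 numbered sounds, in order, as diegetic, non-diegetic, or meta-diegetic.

diegetic, diegetic, non-diegetic, diegetic, diegetic

(1) a till is a real object/event in the scene's world → diegetic.
(2) a strip light is part of the location's real environment → diegetic.
Sound (3): it has no source in the story world and no character can hear it — it's underscore, so non-diegetic.
(4) the music comes from an on-screen device that Petros responds to → diegetic.
(5) is diegetic: spoken by a character present in the story world.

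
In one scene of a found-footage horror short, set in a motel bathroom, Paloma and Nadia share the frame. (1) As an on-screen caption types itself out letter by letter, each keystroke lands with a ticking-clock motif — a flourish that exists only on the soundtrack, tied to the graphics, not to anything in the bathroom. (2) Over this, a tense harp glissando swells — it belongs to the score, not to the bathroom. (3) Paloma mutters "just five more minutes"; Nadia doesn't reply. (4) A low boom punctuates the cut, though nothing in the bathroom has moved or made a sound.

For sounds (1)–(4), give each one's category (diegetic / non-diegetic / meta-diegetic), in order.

non-diegetic, non-diegetic, diegetic, non-diegetic

(1) is non-diegetic: it accompanies on-screen graphics, not anything inside the story world.
Sound (2): nothing in the bathroom produces it and the characters don't hear it — pure soundtrack, so non-diegetic.
Sound (3): on-screen dialogue — Paloma speaks and Nadia is there to hear, so diegetic.
(4) is non-diegetic: an editorial stinger — it belongs to the cut, not the story world.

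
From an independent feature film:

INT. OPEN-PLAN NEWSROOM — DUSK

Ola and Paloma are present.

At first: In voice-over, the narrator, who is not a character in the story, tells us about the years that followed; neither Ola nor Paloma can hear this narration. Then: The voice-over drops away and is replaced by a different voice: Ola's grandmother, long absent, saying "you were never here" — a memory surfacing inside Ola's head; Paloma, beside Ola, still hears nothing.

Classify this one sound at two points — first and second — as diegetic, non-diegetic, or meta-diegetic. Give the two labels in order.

non-diegetic, meta-diegetic

First: the external narrator addresses only the audience — outside the story world → non-diegetic.
Second: the replacement voice is a memory inside Ola's mind specifically → meta-diegetic.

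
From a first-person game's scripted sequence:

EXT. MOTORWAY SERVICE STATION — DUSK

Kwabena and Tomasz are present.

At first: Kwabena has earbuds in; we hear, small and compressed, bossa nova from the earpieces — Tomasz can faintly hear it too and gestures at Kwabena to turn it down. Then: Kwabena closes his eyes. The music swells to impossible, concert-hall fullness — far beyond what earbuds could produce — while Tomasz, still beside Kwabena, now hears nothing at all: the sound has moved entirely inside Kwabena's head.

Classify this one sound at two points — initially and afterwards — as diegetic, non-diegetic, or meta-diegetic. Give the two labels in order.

diegetic, meta-diegetic

Initially: the earbuds are a physical source both characters can hear → diegetic.
Afterwards: the music now exists only as Kwabena's subjective experience; Tomasz can no longer hear it → meta-diegetic.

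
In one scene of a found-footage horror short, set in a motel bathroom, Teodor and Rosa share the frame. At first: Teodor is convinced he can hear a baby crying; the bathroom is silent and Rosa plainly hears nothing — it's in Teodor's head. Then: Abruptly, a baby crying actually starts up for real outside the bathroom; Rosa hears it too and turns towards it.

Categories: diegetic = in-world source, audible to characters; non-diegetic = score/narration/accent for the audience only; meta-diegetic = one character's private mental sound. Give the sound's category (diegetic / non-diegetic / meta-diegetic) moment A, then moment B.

Moment A: only Teodor 'hears' it — imagined, in his mind → meta-diegetic.
Moment B: now there's a real external source and Rosa hears it too — in the story world → diegetic.

meta-diegetic, diegetic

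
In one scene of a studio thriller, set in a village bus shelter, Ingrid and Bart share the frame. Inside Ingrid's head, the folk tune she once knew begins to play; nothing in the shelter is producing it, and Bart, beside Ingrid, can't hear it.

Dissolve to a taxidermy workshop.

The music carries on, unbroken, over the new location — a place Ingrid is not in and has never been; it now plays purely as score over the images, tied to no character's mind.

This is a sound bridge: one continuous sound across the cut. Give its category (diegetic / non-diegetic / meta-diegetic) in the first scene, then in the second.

Scene one: the music exists only inside Ingrid's mind; Bart can't hear it → meta-diegetic.
Scene two: it's detached from Ingrid entirely and plays over unrelated images with no in-world source — conventional underscore → non-diegetic.

meta-diegetic, non-diegetic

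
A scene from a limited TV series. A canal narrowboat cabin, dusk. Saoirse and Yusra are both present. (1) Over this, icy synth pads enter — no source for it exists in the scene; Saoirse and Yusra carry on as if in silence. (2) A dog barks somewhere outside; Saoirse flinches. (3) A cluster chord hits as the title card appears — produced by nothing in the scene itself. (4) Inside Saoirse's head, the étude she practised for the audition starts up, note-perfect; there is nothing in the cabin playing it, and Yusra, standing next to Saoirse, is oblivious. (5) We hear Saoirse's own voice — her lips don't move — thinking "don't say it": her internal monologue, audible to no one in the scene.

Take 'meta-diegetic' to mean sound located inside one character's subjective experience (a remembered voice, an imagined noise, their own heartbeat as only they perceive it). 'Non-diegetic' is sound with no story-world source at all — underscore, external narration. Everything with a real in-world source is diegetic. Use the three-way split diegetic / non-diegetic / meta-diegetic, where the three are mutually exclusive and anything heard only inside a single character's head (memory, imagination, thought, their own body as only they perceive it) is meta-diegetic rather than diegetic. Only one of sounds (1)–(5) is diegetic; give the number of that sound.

2

(1) is non-diegetic: it has no source in the story world and no character can hear it — it's underscore.
(2) is diegetic: the sound comes from a dog physically present in the location.
(3) is non-diegetic: it's a sound-design accent with no in-world source; no one in the scene can hear it.
Sound (4): the music is a memory playing inside Saoirse's mind alone; no real-world source, Yusra can't hear it, so meta-diegetic.
(5) is meta-diegetic: internal monologue — inside Saoirse's mind, not spoken into the scene.
Only (2) is diegetic.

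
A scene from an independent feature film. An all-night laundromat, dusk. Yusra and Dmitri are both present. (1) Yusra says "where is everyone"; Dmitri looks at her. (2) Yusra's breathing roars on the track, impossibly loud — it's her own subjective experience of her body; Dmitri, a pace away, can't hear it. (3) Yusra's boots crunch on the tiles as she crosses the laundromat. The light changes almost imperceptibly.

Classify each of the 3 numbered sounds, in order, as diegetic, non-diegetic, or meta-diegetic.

Sound (1): spoken by a character present in the story world, so diegetic.
(2) is meta-diegetic: point-of-audition from inside Yusra's body; not a sound in the room.
Sound (3): a character's body making contact with the set — an in-world sound, so diegetic.

diegetic, meta-diegetic, diegetic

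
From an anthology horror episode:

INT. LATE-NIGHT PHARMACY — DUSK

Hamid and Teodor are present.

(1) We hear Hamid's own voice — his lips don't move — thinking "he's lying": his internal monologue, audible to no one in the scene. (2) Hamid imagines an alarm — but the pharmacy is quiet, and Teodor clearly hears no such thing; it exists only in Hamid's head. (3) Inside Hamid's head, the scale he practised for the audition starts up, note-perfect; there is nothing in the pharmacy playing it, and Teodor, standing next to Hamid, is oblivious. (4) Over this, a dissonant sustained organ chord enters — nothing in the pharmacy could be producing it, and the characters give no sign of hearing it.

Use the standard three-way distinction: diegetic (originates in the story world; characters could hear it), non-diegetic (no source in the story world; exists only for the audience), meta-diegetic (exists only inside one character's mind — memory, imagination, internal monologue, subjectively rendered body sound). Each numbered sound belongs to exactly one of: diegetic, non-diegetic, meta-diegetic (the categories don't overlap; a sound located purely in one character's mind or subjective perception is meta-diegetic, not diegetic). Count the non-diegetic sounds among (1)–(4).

1

(1) Hamid's thought-voice: a private mental sound no other character can hear → meta-diegetic.
(2) subjective to Hamid: the pharmacy is silent and Teodor hears nothing → meta-diegetic.
(3) it lives in Hamid's subjectivity, not in the pharmacy → meta-diegetic.
(4) is non-diegetic: score with no on-screen or off-screen source; it exists for the audience alone.
So 1 of the 4 is non-diegetic: (4).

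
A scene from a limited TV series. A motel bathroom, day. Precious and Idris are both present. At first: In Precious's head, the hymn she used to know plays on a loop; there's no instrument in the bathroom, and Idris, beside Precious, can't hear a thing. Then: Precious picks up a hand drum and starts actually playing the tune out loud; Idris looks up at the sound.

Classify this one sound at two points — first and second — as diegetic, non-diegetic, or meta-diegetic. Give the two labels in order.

meta-diegetic, diegetic

First: the tune exists only as Precious's private memory; Idris can't hear it → meta-diegetic.
Second: Precious is now producing it live on a hand drum, in the room, and Idris hears it → diegetic.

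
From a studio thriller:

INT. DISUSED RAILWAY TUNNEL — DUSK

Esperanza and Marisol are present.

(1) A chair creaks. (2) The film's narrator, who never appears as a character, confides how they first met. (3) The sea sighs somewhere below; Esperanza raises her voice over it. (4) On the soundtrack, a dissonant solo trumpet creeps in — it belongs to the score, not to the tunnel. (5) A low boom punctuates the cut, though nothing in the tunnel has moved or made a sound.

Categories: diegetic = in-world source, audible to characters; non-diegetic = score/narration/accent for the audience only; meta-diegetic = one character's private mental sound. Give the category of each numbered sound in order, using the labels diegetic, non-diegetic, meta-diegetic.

diegetic, non-diegetic, diegetic, non-diegetic, non-diegetic

(1) a chair is a real object/event in the scene's world → diegetic.
(2) the narrator exists outside the story world, addressing only the audience → non-diegetic.
(3) ambient/room sound belonging to the story's physical space → diegetic.
(4) nothing in the tunnel produces it and the characters don't hear it — pure soundtrack → non-diegetic.
Sound (5): an editorial stinger — it belongs to the cut, not the story world, so non-diegetic.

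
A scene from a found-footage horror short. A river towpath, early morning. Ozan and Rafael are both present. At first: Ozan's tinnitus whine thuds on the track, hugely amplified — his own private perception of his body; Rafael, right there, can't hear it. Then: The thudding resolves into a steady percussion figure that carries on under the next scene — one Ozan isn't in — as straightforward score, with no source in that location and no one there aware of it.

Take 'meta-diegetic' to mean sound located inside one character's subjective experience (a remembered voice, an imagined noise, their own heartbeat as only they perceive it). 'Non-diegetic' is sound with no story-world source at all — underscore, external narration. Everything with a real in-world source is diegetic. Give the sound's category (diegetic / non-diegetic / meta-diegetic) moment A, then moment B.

meta-diegetic, non-diegetic

Moment A: it's Ozan's subjective body sound, inaudible to Rafael → meta-diegetic.
Moment B: detached from Ozan and playing as sourceless score over a scene he isn't in — for the audience only → non-diegetic.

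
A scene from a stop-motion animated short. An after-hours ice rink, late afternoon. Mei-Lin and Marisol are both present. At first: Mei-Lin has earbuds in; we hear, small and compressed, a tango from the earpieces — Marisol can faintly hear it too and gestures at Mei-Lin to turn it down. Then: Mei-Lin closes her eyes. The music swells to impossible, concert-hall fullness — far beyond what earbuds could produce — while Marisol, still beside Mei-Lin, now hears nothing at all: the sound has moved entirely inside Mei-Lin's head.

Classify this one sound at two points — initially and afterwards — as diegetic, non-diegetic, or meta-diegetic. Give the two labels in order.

diegetic, meta-diegetic

Initially: the earbuds are a physical source both characters can hear → diegetic.
Afterwards: the music now exists only as Mei-Lin's subjective experience; Marisol can no longer hear it → meta-diegetic.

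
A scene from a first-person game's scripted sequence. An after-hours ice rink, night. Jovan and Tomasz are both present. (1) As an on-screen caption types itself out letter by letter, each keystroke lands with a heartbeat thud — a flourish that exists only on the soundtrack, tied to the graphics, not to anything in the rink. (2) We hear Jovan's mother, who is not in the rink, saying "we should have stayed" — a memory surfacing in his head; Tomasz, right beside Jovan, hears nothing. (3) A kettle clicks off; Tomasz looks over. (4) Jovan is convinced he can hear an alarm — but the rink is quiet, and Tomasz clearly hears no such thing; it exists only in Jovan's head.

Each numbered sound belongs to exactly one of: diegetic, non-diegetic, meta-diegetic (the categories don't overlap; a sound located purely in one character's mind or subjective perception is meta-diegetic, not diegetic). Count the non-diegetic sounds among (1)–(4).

Sound (1): it accompanies on-screen graphics, not anything inside the story world, so non-diegetic.
(2) is meta-diegetic: the voice is a memory playing only inside Jovan's mind; Tomasz can't hear it.
Sound (3): a kettle is a real object/event in the scene's world, so diegetic.
(4) is meta-diegetic: the sound is imagined by Jovan; nothing in the story world is producing it and Tomasz can't hear it.
So 1 of the 4 is non-diegetic: (1).

1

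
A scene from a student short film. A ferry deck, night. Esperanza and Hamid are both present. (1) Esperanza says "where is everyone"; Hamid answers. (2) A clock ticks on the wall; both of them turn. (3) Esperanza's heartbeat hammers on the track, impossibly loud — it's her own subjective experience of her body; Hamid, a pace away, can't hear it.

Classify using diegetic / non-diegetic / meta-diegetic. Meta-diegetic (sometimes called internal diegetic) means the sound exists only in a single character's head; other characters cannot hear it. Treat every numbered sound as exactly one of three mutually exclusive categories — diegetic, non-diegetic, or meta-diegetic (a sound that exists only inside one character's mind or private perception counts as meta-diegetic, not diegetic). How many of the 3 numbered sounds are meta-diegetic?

Sound (1): Esperanza is a character speaking aloud in the scene, so diegetic.
(2) is diegetic: an in-world source (a clock); characters could hear it.
(3) is meta-diegetic: point-of-audition from inside Esperanza's body; not a sound in the room.
So 1 of the 3 is meta-diegetic: (3).

1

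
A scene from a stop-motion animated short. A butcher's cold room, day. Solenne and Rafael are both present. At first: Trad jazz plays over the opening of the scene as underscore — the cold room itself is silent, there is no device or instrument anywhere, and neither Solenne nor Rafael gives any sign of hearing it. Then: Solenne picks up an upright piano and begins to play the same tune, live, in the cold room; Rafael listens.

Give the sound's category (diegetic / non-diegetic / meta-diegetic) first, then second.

non-diegetic, diegetic

First: no in-world source exists and no character can hear it — underscore → non-diegetic.
Second: an upright piano is now a real source in the story world and the characters hear it → diegetic.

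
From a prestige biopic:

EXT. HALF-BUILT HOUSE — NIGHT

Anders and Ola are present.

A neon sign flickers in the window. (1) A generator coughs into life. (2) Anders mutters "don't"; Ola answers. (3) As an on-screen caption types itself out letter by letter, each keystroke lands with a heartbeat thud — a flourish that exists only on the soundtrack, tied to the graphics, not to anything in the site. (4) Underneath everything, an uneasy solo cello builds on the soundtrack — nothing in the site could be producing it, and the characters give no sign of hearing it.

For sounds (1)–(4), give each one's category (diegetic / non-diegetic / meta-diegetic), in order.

Sound (1): the sound comes from a generator physically present in the location, so diegetic.
(2) is diegetic: Anders is a character speaking aloud in the scene.
(3) it accompanies on-screen graphics, not anything inside the story world → non-diegetic.
Sound (4): score with no on-screen or off-screen source; it exists for the audience alone, so non-diegetic.

diegetic, diegetic, non-diegetic, non-diegetic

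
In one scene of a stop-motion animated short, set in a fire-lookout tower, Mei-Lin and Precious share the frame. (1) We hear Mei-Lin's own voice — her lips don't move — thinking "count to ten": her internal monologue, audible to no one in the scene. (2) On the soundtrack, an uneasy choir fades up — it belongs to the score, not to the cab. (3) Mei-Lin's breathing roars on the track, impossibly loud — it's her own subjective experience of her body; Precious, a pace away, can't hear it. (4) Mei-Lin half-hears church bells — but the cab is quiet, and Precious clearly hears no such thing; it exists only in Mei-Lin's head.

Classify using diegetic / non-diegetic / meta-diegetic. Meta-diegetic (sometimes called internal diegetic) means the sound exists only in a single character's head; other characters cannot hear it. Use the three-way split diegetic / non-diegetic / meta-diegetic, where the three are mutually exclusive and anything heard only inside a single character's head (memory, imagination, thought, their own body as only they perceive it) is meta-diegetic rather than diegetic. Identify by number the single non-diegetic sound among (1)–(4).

2

(1) internal monologue — inside Mei-Lin's mind, not spoken into the scene → meta-diegetic.
Sound (2): score with no on-screen or off-screen source; it exists for the audience alone, so non-diegetic.
Sound (3): point-of-audition from inside Mei-Lin's body; not a sound in the room, so meta-diegetic.
(4) is meta-diegetic: the sound is imagined by Mei-Lin; nothing in the story world is producing it and Precious can't hear it.
Only (2) is non-diegetic.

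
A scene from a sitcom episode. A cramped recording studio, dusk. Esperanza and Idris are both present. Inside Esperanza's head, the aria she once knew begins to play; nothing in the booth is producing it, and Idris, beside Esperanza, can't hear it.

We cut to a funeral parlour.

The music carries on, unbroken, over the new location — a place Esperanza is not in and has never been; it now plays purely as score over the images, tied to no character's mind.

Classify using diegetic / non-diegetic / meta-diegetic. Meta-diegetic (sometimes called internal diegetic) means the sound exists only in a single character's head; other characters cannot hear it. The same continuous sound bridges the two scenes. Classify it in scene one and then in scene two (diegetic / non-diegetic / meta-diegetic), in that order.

meta-diegetic, non-diegetic

Scene one: the music exists only inside Esperanza's mind; Idris can't hear it → meta-diegetic.
Scene two: it's detached from Esperanza entirely and plays over unrelated images with no in-world source — conventional underscore → non-diegetic.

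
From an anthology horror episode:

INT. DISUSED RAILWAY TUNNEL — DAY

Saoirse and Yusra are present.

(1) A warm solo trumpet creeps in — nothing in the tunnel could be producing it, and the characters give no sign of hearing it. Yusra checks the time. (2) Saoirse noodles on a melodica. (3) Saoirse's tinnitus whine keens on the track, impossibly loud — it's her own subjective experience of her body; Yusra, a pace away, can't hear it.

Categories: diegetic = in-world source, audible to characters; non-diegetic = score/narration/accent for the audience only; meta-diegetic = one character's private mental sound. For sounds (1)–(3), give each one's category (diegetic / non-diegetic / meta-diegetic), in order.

non-diegetic, diegetic, meta-diegetic

(1) is non-diegetic: score with no on-screen or off-screen source; it exists for the audience alone.
Sound (2): a character is playing a melodica on screen, so diegetic.
Sound (3): it's Saoirse's internal bodily sensation rendered as sound; only Saoirse 'hears' it, so meta-diegetic.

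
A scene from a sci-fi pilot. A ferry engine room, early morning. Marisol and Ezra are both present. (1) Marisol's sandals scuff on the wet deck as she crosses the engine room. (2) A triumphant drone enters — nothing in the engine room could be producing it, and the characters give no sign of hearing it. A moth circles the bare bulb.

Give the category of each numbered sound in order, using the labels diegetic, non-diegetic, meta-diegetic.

diegetic, non-diegetic

(1) a character's body making contact with the set — an in-world sound → diegetic.
(2) it has no source in the story world and no character can hear it — it's underscore → non-diegetic.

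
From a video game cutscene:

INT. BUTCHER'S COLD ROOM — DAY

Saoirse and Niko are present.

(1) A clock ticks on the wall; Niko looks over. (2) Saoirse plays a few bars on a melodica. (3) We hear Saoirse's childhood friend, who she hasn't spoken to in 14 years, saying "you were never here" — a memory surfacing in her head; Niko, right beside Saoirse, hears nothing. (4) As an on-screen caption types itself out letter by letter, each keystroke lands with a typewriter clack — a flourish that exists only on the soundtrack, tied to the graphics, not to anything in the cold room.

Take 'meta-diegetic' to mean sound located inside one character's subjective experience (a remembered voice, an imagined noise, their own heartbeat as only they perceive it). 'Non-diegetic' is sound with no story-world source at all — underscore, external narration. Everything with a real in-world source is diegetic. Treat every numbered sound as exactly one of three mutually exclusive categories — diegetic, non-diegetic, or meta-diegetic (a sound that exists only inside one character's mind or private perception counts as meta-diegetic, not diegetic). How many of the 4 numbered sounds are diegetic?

2

(1) is diegetic: an in-world source (a clock); characters could hear it.
(2) Saoirse is producing the music live, in the story world → diegetic.
(3) the voice is a memory playing only inside Saoirse's mind; Niko can't hear it → meta-diegetic.
Sound (4): sound married to a title/caption — outside the diegesis by definition, so non-diegetic.
Diegetic: (1), (2) — that's 2.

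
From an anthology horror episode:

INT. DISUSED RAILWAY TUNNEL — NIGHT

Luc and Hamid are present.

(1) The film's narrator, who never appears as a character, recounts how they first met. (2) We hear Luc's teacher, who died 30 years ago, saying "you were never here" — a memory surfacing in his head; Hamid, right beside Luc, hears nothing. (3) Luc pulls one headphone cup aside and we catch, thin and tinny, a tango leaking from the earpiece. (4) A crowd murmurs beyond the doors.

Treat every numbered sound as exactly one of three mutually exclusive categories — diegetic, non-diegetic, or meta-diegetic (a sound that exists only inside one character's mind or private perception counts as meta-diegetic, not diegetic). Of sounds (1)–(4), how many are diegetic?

(1) is non-diegetic: commentary laid over the scene from outside the fiction.
(2) is meta-diegetic: it's Luc's recollection rendered as sound; the other character can't hear it.
(3) it's leaking from a physical pair of headphones in the scene → diegetic.
(4) is diegetic: it's the actual ambient sound of the location.
Diegetic: (3), (4) — that's 2.

2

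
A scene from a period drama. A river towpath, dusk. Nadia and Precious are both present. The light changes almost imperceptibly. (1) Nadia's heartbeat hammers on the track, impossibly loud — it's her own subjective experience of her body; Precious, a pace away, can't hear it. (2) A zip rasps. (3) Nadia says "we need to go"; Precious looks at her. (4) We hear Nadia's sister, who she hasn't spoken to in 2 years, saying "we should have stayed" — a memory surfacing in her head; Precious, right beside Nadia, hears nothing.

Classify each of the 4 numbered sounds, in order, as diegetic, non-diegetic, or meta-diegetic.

meta-diegetic, diegetic, diegetic, meta-diegetic

(1) point-of-audition from inside Nadia's body; not a sound in the room → meta-diegetic.
(2) is diegetic: the sound comes from a zip physically present in the location.
(3) is diegetic: Nadia is a character speaking aloud in the scene.
Sound (4): it's Nadia's recollection rendered as sound; the other character can't hear it, so meta-diegetic.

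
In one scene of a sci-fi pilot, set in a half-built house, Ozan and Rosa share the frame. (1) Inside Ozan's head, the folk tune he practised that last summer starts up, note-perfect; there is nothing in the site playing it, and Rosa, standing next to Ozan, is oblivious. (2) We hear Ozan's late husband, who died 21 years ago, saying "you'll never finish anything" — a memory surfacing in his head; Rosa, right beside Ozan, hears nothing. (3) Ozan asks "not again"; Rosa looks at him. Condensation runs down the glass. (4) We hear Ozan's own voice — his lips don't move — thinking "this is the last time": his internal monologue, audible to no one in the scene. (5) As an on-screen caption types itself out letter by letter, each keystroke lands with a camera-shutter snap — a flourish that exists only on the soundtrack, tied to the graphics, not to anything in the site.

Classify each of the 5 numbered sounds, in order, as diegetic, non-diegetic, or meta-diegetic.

(1) is meta-diegetic: the music is a memory playing inside Ozan's mind alone; no real-world source, Rosa can't hear it.
Sound (2): the voice is a memory playing only inside Ozan's mind; Rosa can't hear it, so meta-diegetic.
Sound (3): spoken by a character present in the story world, so diegetic.
(4) it's Ozan's unspoken thought, heard only by the audience via his subjectivity → meta-diegetic.
(5) sound married to a title/caption — outside the diegesis by definition → non-diegetic.

meta-diegetic, meta-diegetic, diegetic, meta-diegetic, non-diegetic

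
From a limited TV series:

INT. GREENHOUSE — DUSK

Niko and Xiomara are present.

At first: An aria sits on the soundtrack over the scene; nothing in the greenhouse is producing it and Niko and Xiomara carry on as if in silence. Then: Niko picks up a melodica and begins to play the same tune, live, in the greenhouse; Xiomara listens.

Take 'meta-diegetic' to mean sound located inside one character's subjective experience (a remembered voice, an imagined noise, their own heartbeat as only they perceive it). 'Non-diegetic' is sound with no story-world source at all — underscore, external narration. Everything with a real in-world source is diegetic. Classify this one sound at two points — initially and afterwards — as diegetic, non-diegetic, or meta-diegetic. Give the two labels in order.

Initially: no in-world source exists and no character can hear it — underscore → non-diegetic.
Afterwards: a melodica is now a real source in the story world and the characters hear it → diegetic.

non-diegetic, diegetic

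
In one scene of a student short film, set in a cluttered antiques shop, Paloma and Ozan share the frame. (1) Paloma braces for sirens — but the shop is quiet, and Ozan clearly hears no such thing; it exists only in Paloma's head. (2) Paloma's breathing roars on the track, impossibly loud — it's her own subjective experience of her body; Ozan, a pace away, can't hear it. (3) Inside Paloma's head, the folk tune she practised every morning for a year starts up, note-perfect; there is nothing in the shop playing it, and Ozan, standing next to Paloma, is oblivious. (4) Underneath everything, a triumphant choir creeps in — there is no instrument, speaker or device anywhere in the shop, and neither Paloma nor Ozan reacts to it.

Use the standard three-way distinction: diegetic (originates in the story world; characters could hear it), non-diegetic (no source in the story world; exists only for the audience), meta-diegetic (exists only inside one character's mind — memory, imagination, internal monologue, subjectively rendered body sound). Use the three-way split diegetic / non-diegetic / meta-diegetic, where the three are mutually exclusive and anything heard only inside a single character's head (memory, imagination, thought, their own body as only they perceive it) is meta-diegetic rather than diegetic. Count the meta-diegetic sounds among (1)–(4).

(1) is meta-diegetic: Paloma alone 'hears' it — an imagined sound, not present in the space.
(2) is meta-diegetic: it's Paloma's internal bodily sensation rendered as sound; only Paloma 'hears' it.
(3) is meta-diegetic: the music is a memory playing inside Paloma's mind alone; no real-world source, Ozan can't hear it.
(4) nothing in the shop produces it and the characters don't hear it — pure soundtrack → non-diegetic.
Meta-diegetic: (1), (2), (3) — that's 3.

3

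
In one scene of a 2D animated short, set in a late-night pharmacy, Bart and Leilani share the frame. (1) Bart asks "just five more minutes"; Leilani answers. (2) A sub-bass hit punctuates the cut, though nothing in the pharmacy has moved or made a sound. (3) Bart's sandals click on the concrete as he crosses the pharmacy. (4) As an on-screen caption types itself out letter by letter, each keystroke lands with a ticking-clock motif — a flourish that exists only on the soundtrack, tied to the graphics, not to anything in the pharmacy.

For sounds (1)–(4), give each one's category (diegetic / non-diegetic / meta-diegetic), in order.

(1) is diegetic: spoken by a character present in the story world.
(2) it's a sound-design accent with no in-world source; no one in the scene can hear it → non-diegetic.
(3) is diegetic: it's the physical sound of Bart moving in the space.
(4) the caption isn't part of the story world, so neither is the sound tied to it → non-diegetic.

diegetic, non-diegetic, diegetic, non-diegetic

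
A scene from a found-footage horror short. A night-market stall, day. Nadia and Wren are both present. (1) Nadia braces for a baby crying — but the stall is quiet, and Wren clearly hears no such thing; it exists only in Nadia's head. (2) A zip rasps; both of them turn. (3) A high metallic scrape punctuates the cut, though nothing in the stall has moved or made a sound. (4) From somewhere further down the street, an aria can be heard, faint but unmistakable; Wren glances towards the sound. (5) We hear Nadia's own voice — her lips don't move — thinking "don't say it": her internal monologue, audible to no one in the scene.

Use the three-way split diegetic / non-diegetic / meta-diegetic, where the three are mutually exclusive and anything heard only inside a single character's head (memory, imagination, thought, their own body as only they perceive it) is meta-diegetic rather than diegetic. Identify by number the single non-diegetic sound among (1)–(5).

(1) the sound is imagined by Nadia; nothing in the story world is producing it and Wren can't hear it → meta-diegetic.
(2) is diegetic: a zip is a real object/event in the scene's world.
(3) an editorial stinger — it belongs to the cut, not the story world → non-diegetic.
Sound (4): it's coming from somewhere further down the street — a location within the story world — and Wren reacts, so diegetic.
(5) internal monologue — inside Nadia's mind, not spoken into the scene → meta-diegetic.
Only (3) is non-diegetic.

3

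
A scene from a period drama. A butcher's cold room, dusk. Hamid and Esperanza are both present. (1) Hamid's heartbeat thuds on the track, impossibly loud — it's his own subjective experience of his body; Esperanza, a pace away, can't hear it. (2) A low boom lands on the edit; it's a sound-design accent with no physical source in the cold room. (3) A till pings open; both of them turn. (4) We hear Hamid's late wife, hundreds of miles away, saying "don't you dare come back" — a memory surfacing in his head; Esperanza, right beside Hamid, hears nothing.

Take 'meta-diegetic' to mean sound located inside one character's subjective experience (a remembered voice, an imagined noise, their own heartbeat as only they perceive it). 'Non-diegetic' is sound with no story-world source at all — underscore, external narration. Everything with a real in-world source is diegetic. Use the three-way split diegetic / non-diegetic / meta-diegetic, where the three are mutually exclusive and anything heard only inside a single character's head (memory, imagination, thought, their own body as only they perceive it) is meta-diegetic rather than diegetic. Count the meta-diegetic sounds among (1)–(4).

2

Sound (1): a subjective body sound — Hamid's private perception, inaudible to Esperanza, so meta-diegetic.
(2) is non-diegetic: nothing in the scene produces it; it's an accent added for the audience.
(3) is diegetic: an in-world source (a till); characters could hear it.
Sound (4): a remembered line, private to Hamid — not present in the room, not audible to Esperanza, so meta-diegetic.
Meta-diegetic: (1), (4) — that's 2.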